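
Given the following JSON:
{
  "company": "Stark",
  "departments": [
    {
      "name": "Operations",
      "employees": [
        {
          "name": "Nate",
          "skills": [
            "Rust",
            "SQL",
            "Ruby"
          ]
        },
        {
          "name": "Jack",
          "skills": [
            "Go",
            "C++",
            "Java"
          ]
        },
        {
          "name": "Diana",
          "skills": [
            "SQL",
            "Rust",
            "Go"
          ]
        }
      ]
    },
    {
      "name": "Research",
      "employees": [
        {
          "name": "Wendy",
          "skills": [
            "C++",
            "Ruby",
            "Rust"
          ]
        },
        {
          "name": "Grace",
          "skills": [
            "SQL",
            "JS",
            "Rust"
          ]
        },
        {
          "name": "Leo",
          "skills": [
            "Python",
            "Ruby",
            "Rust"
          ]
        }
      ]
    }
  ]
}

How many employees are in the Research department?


Path: departments[1].employees
Count: 3

ANSWER: 3


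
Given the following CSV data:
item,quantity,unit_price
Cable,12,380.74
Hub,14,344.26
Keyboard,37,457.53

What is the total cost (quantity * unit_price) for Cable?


Row: Cable
quantity = 12
unit_price = 380.74
total = 12 * 380.74 = 4568.88

ANSWER: 4568.88


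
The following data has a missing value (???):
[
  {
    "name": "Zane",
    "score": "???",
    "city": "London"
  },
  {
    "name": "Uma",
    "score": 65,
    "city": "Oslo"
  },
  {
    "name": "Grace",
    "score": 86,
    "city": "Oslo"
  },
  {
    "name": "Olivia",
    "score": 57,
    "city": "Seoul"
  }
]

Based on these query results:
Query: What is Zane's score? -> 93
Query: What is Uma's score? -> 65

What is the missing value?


The missing value is Zane's score
From query: Zane's score = 93

ANSWER: 93


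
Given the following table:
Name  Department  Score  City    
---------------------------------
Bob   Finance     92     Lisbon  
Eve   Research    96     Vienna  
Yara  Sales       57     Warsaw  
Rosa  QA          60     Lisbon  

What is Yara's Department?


Row 3: Yara
Department = Sales

ANSWER: Sales


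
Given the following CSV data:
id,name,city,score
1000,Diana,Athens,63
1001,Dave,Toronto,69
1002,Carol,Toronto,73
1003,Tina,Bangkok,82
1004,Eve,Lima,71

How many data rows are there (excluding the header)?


Counting rows (excluding header):
Header: id,name,city,score
Data rows: 5

ANSWER: 5


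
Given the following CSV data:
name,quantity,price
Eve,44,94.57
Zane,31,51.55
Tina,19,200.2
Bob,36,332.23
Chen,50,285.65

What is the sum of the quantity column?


Values in 'quantity' column:
  Row 1: 44
  Row 2: 31
  Row 3: 19
  Row 4: 36
  Row 5: 50
Sum = 44 + 31 + 19 + 36 + 50 = 180

ANSWER: 180


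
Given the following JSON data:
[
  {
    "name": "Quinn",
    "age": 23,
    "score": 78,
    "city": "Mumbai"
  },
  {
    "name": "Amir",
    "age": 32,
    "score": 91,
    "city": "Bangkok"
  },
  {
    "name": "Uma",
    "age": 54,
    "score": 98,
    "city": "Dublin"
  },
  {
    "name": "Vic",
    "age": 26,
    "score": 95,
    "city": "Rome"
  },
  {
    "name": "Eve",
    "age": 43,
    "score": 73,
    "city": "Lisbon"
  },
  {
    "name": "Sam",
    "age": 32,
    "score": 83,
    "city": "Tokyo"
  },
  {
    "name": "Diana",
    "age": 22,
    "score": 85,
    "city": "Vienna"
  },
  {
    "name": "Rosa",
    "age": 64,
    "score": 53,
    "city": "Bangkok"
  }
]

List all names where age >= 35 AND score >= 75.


Checking both conditions:
  Quinn (age=23, score=78) -> no
  Amir (age=32, score=91) -> no
  Uma (age=54, score=98) -> YES
  Vic (age=26, score=95) -> no
  Eve (age=43, score=73) -> no
  Sam (age=32, score=83) -> no
  Diana (age=22, score=85) -> no
  Rosa (age=64, score=53) -> no


ANSWER: Uma


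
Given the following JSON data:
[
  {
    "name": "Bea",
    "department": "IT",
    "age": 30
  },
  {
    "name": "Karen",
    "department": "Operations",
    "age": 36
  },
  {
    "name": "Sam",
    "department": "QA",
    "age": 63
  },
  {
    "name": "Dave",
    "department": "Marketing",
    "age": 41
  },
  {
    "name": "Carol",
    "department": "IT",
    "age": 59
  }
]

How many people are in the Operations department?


Scanning records for department = Operations
  Record 1: Karen
Count: 1

ANSWER: 1


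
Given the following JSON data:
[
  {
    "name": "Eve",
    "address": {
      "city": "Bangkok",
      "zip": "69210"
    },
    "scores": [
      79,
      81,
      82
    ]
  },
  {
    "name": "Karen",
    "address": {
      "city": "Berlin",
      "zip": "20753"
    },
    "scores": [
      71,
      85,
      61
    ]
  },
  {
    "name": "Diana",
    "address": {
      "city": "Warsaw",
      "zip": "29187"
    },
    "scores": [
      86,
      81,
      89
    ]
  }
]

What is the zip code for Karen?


Path: records[1].address.zip
Value: 20753

ANSWER: 20753


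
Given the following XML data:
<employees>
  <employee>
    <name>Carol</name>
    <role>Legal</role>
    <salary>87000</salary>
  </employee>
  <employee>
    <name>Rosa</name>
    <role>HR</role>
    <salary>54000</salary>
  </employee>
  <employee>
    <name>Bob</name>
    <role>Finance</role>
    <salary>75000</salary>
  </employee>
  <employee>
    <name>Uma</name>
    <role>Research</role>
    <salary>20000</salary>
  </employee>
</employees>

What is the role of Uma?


Searching for <employee> with <name>Uma</name>
Found at position 4
<role>Research</role>

ANSWER: Research


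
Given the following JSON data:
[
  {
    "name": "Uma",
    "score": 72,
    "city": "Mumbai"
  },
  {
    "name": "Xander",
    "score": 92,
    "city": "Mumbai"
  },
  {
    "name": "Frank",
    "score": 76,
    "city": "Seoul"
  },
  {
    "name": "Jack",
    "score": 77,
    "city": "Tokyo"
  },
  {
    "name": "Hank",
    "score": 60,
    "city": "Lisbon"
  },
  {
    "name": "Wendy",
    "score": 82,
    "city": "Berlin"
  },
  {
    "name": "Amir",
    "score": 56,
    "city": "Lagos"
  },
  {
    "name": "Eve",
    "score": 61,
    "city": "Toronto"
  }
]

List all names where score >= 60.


Filtering records where score >= 60:
  Uma (score=72) -> YES
  Xander (score=92) -> YES
  Frank (score=76) -> YES
  Jack (score=77) -> YES
  Hank (score=60) -> YES
  Wendy (score=82) -> YES
  Amir (score=56) -> no
  Eve (score=61) -> YES


ANSWER: Uma, Xander, Frank, Jack, Hank, Wendy, Eve


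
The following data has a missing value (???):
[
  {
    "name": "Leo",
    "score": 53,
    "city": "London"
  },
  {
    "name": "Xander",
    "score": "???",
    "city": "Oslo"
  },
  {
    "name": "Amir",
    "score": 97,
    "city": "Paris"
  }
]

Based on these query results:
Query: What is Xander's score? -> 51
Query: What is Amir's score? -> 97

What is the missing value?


The missing value is Xander's score
From query: Xander's score = 51

ANSWER: 51


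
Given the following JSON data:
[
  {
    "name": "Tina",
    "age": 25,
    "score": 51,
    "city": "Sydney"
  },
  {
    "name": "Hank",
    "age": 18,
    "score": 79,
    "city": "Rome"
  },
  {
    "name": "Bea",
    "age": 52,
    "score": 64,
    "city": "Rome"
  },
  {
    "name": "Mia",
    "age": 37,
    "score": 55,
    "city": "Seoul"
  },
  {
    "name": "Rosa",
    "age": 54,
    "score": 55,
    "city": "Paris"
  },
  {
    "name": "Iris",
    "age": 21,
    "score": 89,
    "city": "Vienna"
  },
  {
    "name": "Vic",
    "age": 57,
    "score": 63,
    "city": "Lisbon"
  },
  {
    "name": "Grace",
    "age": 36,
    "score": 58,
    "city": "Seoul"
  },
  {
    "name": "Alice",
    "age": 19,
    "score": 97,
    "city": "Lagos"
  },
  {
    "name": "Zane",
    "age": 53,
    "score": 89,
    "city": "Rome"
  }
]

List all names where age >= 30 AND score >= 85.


Checking both conditions:
  Tina (age=25, score=51) -> no
  Hank (age=18, score=79) -> no
  Bea (age=52, score=64) -> no
  Mia (age=37, score=55) -> no
  Rosa (age=54, score=55) -> no
  Iris (age=21, score=89) -> no
  Vic (age=57, score=63) -> no
  Grace (age=36, score=58) -> no
  Alice (age=19, score=97) -> no
  Zane (age=53, score=89) -> YES


ANSWER: Zane


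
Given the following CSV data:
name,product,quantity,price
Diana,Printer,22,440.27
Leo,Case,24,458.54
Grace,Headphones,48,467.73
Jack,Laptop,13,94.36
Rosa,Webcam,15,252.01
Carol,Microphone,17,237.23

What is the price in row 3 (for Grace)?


Row 3: Grace
Column 'price' = 467.73

ANSWER: 467.73


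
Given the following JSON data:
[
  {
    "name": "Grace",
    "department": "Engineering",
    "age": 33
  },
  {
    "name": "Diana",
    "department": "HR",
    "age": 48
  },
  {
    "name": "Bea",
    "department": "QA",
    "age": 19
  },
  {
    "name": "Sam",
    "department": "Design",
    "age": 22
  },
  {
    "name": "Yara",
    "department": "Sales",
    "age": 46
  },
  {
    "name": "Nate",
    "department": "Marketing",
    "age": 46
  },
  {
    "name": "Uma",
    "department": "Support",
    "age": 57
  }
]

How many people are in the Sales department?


Scanning records for department = Sales
  Record 4: Yara
Count: 1

ANSWER: 1


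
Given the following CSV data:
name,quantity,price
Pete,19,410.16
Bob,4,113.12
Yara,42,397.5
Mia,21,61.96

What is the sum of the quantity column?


Values in 'quantity' column:
  Row 1: 19
  Row 2: 4
  Row 3: 42
  Row 4: 21
Sum = 19 + 4 + 42 + 21 = 86

ANSWER: 86


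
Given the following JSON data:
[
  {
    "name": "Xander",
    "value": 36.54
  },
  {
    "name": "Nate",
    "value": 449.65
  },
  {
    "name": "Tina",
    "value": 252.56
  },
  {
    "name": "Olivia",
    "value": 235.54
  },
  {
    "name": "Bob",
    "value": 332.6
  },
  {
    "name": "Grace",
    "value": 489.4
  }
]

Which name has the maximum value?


Comparing values:
  Xander: 36.54
  Nate: 449.65
  Tina: 252.56
  Olivia: 235.54
  Bob: 332.6
  Grace: 489.4
Maximum: Grace (489.4)

ANSWER: Grace


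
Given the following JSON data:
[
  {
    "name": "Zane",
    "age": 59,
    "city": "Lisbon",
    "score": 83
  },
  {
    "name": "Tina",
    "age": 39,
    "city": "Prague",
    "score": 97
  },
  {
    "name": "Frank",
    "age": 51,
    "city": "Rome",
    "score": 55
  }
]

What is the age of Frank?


Looking up record where name = Frank
Record index: 2
Field 'age' = 51

ANSWER: 51


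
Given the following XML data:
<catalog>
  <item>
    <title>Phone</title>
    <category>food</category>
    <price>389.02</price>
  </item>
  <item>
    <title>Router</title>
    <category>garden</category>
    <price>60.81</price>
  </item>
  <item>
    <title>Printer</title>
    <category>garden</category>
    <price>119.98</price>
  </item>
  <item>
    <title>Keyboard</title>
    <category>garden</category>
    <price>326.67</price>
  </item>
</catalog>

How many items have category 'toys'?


Scanning <item> elements for <category>toys</category>:
Count: 0

ANSWER: 0


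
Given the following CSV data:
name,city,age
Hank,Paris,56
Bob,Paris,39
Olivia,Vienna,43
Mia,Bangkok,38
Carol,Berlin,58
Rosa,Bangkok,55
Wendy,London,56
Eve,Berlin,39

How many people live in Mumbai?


Scanning city column for 'Mumbai':
Total matches: 0

ANSWER: 0


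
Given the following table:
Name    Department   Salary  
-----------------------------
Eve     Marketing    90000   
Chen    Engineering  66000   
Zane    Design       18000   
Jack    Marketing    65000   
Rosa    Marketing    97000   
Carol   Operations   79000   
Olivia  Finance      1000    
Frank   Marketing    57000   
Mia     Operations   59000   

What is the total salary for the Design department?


Design department members:
  Zane: 18000
Total = 18000 = 18000

ANSWER: 18000


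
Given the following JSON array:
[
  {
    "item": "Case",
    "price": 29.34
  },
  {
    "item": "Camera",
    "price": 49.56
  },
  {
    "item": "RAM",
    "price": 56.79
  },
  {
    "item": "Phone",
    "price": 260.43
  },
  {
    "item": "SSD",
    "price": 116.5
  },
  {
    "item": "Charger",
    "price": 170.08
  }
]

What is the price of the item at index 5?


Array index 5 -> Charger
price = 170.08

ANSWER: 170.08


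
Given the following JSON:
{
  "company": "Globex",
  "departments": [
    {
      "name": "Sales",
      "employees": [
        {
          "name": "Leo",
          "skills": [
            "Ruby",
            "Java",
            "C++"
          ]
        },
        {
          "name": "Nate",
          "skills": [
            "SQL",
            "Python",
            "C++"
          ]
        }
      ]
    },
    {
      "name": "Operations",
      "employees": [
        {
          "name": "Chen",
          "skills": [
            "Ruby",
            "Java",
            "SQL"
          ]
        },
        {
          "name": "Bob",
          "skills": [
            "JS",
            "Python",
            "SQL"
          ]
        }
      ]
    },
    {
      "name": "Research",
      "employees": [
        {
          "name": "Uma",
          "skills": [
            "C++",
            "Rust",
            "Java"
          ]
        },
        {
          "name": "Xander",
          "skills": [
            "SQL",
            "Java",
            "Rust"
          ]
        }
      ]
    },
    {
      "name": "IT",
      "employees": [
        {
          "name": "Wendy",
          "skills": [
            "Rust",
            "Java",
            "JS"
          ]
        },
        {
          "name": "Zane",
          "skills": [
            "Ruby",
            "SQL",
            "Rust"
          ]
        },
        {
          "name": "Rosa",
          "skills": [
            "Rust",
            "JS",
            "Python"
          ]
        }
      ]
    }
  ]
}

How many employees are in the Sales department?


Path: departments[0].employees
Count: 2

ANSWER: 2


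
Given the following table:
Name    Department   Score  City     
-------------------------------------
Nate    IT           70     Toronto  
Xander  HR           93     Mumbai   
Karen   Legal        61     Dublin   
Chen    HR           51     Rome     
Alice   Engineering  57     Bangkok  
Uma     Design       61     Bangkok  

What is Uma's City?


Row 6: Uma
City = Bangkok

ANSWER: Bangkok


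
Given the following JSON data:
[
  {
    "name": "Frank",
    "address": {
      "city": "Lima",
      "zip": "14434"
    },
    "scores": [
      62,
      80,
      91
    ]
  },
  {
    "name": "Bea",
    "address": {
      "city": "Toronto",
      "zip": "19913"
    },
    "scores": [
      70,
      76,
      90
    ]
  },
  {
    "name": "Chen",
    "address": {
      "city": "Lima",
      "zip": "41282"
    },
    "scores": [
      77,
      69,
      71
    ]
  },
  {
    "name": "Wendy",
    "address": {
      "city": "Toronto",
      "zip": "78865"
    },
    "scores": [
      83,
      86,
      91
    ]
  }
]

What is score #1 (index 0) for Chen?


Path: records[2].scores[0]
Value: 77

ANSWER: 77


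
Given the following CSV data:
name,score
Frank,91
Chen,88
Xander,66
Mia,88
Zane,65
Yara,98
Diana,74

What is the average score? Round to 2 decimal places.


Scores: 91, 88, 66, 88, 65, 98, 74
Sum = 570
Count = 7
Average = 570 / 7 = 81.43

ANSWER: 81.43


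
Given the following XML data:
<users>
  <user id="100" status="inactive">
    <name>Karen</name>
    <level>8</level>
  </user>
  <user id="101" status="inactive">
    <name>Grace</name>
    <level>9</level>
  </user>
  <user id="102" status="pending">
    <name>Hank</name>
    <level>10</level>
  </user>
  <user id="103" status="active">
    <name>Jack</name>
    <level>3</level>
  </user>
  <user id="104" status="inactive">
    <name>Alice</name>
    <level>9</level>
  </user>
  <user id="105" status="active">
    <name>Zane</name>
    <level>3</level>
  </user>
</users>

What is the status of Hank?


Finding user with name = Hank
user id="102" status="pending"

ANSWER: pending


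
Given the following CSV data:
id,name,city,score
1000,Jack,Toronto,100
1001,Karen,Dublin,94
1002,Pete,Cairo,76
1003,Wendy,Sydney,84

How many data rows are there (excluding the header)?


Counting rows (excluding header):
Header: id,name,city,score
Data rows: 4

ANSWER: 4


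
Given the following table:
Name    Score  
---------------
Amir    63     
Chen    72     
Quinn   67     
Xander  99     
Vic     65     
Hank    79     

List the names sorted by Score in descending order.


Sorting by Score (descending):
  Xander: 99
  Hank: 79
  Chen: 72
  Quinn: 67
  Vic: 65
  Amir: 63


ANSWER: Xander, Hank, Chen, Quinn, Vic, Amir


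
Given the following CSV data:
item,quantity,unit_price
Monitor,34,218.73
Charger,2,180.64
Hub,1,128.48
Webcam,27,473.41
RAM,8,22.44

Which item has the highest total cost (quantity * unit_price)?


Computing row totals:
  Monitor: 7436.82
  Charger: 361.28
  Hub: 128.48
  Webcam: 12782.07
  RAM: 179.52
Maximum: Webcam (12782.07)

ANSWER: Webcam


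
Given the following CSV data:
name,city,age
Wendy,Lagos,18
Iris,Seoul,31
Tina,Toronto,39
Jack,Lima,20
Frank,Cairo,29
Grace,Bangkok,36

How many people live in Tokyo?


Scanning city column for 'Tokyo':
Total matches: 0

ANSWER: 0


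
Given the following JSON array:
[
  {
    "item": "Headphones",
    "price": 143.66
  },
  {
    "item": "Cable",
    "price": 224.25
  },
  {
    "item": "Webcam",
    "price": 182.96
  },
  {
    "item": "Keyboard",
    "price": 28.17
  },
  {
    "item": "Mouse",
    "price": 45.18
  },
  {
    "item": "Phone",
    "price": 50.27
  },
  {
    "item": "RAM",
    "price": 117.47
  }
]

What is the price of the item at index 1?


Array index 1 -> Cable
price = 224.25

ANSWER: 224.25


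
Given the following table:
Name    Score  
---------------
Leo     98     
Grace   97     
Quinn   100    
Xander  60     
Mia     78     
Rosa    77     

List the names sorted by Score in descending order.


Sorting by Score (descending):
  Quinn: 100
  Leo: 98
  Grace: 97
  Mia: 78
  Rosa: 77
  Xander: 60


ANSWER: Quinn, Leo, Grace, Mia, Rosa, Xander


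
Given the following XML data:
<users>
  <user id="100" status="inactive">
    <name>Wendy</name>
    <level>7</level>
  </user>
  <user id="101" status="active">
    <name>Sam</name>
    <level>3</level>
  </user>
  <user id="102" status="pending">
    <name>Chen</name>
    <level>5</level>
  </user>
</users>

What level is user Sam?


Finding user: Sam
<level>3</level>

ANSWER: 3


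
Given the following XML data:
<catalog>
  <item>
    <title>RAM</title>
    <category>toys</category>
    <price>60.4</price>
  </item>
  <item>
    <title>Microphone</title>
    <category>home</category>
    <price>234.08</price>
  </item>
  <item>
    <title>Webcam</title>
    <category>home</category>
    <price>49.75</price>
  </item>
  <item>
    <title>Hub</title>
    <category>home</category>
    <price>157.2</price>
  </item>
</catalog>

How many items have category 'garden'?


Scanning <item> elements for <category>garden</category>:
Count: 0

ANSWER: 0


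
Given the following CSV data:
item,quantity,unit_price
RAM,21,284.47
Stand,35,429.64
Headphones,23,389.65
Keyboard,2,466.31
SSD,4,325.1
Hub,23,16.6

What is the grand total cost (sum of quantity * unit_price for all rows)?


Computing row totals:
  RAM: 21 * 284.47 = 5973.87
  Stand: 35 * 429.64 = 15037.4
  Headphones: 23 * 389.65 = 8961.95
  Keyboard: 2 * 466.31 = 932.62
  SSD: 4 * 325.1 = 1300.4
  Hub: 23 * 16.6 = 381.8
Grand total = 5973.87 + 15037.4 + 8961.95 + 932.62 + 1300.4 + 381.8 = 32588.04

ANSWER: 32588.04


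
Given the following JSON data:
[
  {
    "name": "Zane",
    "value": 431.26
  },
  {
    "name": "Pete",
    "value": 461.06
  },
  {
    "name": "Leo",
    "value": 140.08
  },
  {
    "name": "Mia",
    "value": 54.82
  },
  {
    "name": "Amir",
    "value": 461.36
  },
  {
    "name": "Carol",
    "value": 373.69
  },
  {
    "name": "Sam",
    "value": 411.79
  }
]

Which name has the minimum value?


Comparing values:
  Zane: 431.26
  Pete: 461.06
  Leo: 140.08
  Mia: 54.82
  Amir: 461.36
  Carol: 373.69
  Sam: 411.79
Minimum: Mia (54.82)

ANSWER: Mia


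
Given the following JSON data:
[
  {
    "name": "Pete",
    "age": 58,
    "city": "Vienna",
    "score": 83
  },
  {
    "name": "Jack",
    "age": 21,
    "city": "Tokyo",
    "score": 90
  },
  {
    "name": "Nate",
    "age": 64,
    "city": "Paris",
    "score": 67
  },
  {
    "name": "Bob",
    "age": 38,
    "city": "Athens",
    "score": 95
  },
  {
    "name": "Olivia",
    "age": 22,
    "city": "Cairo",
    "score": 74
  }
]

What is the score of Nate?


Looking up record where name = Nate
Record index: 2
Field 'score' = 67

ANSWER: 67


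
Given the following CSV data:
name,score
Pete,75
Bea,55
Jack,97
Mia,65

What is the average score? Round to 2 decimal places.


Scores: 75, 55, 97, 65
Sum = 292
Count = 4
Average = 292 / 4 = 73.00

ANSWER: 73.00


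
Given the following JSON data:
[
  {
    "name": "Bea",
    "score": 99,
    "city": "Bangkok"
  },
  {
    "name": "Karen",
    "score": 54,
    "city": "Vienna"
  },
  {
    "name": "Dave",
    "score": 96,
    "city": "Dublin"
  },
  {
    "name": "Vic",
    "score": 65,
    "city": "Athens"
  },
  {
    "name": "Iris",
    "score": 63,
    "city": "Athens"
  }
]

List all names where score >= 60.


Filtering records where score >= 60:
  Bea (score=99) -> YES
  Karen (score=54) -> no
  Dave (score=96) -> YES
  Vic (score=65) -> YES
  Iris (score=63) -> YES


ANSWER: Bea, Dave, Vic, Iris


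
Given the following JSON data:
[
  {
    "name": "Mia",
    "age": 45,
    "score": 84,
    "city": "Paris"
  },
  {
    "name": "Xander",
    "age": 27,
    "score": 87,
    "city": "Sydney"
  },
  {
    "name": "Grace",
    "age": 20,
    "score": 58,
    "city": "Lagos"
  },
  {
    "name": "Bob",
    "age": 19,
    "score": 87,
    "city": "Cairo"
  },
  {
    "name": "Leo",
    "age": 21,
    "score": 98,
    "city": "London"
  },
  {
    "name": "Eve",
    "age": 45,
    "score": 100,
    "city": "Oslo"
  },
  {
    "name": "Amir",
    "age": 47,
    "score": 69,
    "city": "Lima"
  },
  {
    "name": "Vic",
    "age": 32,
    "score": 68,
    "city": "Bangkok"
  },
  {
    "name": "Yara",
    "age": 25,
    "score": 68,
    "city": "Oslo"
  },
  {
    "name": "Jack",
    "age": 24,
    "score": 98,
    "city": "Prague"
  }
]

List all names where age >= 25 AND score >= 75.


Checking both conditions:
  Mia (age=45, score=84) -> YES
  Xander (age=27, score=87) -> YES
  Grace (age=20, score=58) -> no
  Bob (age=19, score=87) -> no
  Leo (age=21, score=98) -> no
  Eve (age=45, score=100) -> YES
  Amir (age=47, score=69) -> no
  Vic (age=32, score=68) -> no
  Yara (age=25, score=68) -> no
  Jack (age=24, score=98) -> no


ANSWER: Mia, Xander, Eve


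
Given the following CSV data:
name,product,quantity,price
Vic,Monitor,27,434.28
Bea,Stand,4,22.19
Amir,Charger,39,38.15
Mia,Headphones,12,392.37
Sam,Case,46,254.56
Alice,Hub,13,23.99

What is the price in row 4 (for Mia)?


Row 4: Mia
Column 'price' = 392.37

ANSWER: 392.37


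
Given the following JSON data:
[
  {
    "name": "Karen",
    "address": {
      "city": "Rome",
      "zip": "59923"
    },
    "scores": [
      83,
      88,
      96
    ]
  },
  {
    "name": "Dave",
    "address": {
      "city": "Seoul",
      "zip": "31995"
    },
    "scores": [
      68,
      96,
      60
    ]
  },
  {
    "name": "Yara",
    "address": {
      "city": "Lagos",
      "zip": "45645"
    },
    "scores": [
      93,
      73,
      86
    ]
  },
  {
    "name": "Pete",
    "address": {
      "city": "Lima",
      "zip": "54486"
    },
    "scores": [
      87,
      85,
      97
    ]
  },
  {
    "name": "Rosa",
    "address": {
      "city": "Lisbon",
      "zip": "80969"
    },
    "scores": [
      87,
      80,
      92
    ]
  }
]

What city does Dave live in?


Path: records[1].address.city
Value: Seoul

ANSWER: Seoul


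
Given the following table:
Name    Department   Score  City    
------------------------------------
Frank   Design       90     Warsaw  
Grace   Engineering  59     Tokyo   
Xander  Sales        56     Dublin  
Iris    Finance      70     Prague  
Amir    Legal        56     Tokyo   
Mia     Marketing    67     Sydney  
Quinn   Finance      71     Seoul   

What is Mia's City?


Row 6: Mia
City = Sydney

ANSWER: Sydney


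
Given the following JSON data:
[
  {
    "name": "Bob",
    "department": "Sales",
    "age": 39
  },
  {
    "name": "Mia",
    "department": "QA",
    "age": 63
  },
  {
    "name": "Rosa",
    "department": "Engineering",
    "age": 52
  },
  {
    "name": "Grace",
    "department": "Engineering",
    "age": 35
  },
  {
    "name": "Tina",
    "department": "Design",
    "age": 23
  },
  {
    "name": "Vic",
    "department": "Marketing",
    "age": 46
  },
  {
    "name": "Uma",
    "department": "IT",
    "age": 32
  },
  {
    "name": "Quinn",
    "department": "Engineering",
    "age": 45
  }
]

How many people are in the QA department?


Scanning records for department = QA
  Record 1: Mia
Count: 1

ANSWER: 1


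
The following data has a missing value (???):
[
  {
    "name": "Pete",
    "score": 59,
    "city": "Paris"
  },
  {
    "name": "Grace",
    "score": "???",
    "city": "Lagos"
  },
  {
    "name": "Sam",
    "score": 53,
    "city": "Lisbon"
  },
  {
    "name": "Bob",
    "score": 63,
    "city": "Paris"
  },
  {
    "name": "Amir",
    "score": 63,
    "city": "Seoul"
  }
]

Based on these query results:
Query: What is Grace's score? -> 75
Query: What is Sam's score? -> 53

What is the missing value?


The missing value is Grace's score
From query: Grace's score = 75

ANSWER: 75


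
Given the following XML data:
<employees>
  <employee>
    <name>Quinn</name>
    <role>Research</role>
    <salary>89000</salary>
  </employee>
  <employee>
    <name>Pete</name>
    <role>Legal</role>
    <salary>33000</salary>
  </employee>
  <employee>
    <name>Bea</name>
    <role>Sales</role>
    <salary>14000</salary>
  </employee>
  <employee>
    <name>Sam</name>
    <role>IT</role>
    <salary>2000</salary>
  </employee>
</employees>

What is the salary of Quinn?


Searching for <employee> with <name>Quinn</name>
Found at position 1
<salary>89000</salary>

ANSWER: 89000


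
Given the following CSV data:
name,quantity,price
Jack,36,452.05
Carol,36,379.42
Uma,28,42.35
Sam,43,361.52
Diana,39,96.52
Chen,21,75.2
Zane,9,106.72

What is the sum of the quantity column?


Values in 'quantity' column:
  Row 1: 36
  Row 2: 36
  Row 3: 28
  Row 4: 43
  Row 5: 39
  Row 6: 21
  Row 7: 9
Sum = 36 + 36 + 28 + 43 + 39 + 21 + 9 = 212

ANSWER: 212


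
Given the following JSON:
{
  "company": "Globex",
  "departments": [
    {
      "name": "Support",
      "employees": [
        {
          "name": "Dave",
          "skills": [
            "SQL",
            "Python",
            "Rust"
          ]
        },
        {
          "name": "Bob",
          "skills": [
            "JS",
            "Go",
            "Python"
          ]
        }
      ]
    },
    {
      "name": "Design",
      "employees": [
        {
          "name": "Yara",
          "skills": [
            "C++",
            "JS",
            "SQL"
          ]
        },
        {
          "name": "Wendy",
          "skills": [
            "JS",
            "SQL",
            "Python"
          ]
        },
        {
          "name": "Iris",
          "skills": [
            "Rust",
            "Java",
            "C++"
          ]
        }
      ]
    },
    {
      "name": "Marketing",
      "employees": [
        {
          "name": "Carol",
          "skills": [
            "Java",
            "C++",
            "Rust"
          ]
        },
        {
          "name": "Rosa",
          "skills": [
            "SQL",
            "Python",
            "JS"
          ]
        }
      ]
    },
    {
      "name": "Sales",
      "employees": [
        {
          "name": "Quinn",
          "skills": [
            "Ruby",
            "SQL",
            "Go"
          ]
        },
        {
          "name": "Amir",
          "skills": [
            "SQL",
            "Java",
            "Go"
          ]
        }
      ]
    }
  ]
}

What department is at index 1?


Path: departments[1].name
Value: Design

ANSWER: Design


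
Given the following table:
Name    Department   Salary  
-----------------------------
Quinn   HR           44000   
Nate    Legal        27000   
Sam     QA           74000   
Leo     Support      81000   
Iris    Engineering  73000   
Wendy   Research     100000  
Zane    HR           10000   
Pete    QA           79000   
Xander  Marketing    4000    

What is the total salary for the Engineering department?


Engineering department members:
  Iris: 73000
Total = 73000 = 73000

ANSWER: 73000


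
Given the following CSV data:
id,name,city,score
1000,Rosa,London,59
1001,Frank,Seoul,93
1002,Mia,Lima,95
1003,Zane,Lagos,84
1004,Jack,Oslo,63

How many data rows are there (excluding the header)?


Counting rows (excluding header):
Header: id,name,city,score
Data rows: 5

ANSWER: 5


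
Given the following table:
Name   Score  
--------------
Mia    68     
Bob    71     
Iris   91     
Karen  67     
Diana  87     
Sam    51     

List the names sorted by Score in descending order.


Sorting by Score (descending):
  Iris: 91
  Diana: 87
  Bob: 71
  Mia: 68
  Karen: 67
  Sam: 51


ANSWER: Iris, Diana, Bob, Mia, Karen, Sam


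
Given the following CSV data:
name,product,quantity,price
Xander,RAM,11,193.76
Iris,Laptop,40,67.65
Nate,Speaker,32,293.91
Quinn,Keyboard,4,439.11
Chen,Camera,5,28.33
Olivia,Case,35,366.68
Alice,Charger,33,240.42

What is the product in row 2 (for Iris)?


Row 2: Iris
Column 'product' = Laptop

ANSWER: Laptop


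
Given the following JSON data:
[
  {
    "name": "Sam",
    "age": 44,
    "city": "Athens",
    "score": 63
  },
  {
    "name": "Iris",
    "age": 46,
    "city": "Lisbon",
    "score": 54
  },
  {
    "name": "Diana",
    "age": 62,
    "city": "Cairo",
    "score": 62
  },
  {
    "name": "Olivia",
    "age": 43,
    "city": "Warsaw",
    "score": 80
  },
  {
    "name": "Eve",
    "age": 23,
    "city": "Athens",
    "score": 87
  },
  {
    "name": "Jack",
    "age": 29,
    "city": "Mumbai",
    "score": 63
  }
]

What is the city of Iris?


Looking up record where name = Iris
Record index: 1
Field 'city' = Lisbon

ANSWER: Lisbon


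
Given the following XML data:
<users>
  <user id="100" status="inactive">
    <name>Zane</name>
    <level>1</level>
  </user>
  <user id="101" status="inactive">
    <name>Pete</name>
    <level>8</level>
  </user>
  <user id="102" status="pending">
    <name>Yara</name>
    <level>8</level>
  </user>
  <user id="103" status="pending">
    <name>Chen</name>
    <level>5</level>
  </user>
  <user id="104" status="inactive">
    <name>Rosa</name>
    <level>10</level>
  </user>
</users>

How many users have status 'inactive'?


Counting users with status='inactive':
  Zane (id=100) -> MATCH
  Pete (id=101) -> MATCH
  Rosa (id=104) -> MATCH
Count: 3

ANSWER: 3


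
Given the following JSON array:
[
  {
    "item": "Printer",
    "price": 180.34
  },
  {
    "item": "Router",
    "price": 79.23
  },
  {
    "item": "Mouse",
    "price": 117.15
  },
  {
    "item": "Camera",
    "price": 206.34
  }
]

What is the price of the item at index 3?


Array index 3 -> Camera
price = 206.34

ANSWER: 206.34


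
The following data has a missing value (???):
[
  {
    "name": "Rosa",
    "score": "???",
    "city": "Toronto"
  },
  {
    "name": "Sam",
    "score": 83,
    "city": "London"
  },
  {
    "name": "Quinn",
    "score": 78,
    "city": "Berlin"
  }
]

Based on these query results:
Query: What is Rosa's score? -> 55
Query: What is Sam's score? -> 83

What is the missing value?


The missing value is Rosa's score
From query: Rosa's score = 55

ANSWER: 55


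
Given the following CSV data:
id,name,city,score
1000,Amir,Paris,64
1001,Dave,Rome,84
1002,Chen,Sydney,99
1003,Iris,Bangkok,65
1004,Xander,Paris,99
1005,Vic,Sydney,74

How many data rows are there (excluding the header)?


Counting rows (excluding header):
Header: id,name,city,score
Data rows: 6

ANSWER: 6


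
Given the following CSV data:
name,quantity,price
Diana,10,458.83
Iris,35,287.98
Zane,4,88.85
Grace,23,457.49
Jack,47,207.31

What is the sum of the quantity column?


Values in 'quantity' column:
  Row 1: 10
  Row 2: 35
  Row 3: 4
  Row 4: 23
  Row 5: 47
Sum = 10 + 35 + 4 + 23 + 47 = 119

ANSWER: 119


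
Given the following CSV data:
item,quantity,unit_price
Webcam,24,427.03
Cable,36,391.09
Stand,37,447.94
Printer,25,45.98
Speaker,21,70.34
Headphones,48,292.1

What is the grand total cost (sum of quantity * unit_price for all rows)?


Computing row totals:
  Webcam: 24 * 427.03 = 10248.72
  Cable: 36 * 391.09 = 14079.24
  Stand: 37 * 447.94 = 16573.78
  Printer: 25 * 45.98 = 1149.5
  Speaker: 21 * 70.34 = 1477.14
  Headphones: 48 * 292.1 = 14020.8
Grand total = 10248.72 + 14079.24 + 16573.78 + 1149.5 + 1477.14 + 14020.8 = 57549.18

ANSWER: 57549.18


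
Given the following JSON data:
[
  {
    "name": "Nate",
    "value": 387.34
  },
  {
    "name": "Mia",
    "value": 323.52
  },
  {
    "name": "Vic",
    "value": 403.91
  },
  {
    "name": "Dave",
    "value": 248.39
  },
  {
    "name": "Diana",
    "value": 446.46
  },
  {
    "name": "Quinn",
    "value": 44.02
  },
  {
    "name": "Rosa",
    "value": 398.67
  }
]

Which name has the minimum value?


Comparing values:
  Nate: 387.34
  Mia: 323.52
  Vic: 403.91
  Dave: 248.39
  Diana: 446.46
  Quinn: 44.02
  Rosa: 398.67
Minimum: Quinn (44.02)

ANSWER: Quinn


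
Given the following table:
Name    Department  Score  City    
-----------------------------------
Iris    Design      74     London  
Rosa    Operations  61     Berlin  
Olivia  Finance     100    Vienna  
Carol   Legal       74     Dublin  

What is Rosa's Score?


Row 2: Rosa
Score = 61

ANSWER: 61


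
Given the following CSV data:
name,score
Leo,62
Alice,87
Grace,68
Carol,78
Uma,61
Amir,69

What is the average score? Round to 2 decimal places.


Scores: 62, 87, 68, 78, 61, 69
Sum = 425
Count = 6
Average = 425 / 6 = 70.83

ANSWER: 70.83


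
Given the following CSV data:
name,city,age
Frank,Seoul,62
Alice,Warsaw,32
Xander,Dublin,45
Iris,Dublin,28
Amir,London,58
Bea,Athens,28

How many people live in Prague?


Scanning city column for 'Prague':
Total matches: 0

ANSWER: 0


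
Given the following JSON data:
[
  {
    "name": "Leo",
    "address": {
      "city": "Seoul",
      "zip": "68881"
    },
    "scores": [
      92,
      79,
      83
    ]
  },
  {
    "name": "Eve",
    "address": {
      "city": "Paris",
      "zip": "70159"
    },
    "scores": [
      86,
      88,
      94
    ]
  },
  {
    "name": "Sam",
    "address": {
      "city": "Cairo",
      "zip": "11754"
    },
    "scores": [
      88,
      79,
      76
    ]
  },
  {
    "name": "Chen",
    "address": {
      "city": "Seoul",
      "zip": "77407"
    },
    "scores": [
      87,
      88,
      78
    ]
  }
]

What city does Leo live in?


Path: records[0].address.city
Value: Seoul

ANSWER: Seoul


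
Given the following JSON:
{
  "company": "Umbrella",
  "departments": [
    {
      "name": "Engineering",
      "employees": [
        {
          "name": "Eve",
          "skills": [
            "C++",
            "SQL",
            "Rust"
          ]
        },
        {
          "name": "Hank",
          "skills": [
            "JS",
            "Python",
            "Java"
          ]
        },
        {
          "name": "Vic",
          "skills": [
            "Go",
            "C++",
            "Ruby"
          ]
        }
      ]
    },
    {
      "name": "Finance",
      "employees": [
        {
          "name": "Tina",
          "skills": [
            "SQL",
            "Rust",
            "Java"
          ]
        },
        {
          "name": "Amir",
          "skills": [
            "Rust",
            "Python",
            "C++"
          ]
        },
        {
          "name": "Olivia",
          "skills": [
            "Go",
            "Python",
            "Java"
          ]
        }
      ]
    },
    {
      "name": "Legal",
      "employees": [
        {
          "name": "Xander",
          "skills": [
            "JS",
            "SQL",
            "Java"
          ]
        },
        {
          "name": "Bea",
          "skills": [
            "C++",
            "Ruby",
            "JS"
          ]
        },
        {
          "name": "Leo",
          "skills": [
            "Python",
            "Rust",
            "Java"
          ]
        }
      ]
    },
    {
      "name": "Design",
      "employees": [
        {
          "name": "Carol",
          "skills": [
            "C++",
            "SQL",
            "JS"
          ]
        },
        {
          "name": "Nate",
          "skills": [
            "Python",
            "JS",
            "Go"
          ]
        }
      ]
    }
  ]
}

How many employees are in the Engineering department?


Path: departments[0].employees
Count: 3

ANSWER: 3


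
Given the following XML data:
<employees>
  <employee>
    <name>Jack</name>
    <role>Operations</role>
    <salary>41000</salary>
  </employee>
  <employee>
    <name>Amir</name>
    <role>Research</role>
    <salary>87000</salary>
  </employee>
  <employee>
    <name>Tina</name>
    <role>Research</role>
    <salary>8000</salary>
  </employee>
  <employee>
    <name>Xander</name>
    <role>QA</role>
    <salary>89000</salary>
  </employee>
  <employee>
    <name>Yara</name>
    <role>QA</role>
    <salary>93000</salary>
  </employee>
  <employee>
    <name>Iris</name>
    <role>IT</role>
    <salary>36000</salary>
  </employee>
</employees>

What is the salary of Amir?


Searching for <employee> with <name>Amir</name>
Found at position 2
<salary>87000</salary>

ANSWER: 87000


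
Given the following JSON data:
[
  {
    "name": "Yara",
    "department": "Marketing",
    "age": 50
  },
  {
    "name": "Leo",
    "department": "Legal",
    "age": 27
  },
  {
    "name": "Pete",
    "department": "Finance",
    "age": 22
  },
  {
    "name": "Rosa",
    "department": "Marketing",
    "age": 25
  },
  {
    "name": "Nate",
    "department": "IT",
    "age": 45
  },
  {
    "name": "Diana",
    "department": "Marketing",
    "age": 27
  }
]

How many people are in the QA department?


Scanning records for department = QA
  No matches found
Count: 0

ANSWER: 0


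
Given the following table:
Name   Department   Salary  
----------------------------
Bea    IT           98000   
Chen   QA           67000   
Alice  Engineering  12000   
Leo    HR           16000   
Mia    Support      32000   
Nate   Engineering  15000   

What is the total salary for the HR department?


HR department members:
  Leo: 16000
Total = 16000 = 16000

ANSWER: 16000


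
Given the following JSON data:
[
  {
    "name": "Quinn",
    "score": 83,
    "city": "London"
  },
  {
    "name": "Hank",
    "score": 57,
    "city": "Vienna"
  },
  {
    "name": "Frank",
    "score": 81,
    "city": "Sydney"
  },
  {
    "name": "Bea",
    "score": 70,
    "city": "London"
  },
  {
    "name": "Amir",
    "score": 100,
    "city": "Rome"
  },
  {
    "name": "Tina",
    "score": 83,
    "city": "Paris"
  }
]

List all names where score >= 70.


Filtering records where score >= 70:
  Quinn (score=83) -> YES
  Hank (score=57) -> no
  Frank (score=81) -> YES
  Bea (score=70) -> YES
  Amir (score=100) -> YES
  Tina (score=83) -> YES


ANSWER: Quinn, Frank, Bea, Amir, Tina


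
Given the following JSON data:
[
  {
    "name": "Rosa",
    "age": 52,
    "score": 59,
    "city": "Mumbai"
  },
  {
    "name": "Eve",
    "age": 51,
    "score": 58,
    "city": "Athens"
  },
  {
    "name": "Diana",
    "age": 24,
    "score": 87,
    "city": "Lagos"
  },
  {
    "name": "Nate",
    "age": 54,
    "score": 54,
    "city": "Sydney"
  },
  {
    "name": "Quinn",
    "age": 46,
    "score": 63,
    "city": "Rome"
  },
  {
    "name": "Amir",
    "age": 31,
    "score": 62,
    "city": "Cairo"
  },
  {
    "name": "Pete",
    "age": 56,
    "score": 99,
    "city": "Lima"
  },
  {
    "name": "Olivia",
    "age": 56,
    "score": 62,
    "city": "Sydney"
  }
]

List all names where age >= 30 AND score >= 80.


Checking both conditions:
  Rosa (age=52, score=59) -> no
  Eve (age=51, score=58) -> no
  Diana (age=24, score=87) -> no
  Nate (age=54, score=54) -> no
  Quinn (age=46, score=63) -> no
  Amir (age=31, score=62) -> no
  Pete (age=56, score=99) -> YES
  Olivia (age=56, score=62) -> no


ANSWER: Pete
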